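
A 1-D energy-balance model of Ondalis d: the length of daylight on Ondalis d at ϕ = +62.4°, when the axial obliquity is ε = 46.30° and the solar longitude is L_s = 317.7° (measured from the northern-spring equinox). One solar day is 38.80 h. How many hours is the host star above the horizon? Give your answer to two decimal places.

Solar declination: sin δ = sin ε · sin L_s = sin 46.30° × sin 317.7° = -0.48657, so δ = -29.115°.
cos h₀ = −tan ϕ · tan δ = 1.0653 ≥ 1, so the host star never rises (polar night) and h₀ = 0.
Daylight = 2h₀/(2π) × 38.80 h = (0.0000/π) × 38.80 = 0.00 h.

0.00 h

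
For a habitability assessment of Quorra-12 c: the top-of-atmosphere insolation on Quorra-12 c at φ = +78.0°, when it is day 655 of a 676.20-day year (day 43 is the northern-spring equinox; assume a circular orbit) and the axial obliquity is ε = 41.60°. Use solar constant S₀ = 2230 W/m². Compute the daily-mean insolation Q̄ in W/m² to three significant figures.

Solar longitude: λ_s = 360° × (655 − 43)/676.20 = 325.821°.
sin δ = sin 41.60° × sin 325.821° = -0.37298, so δ = -21.900°.
cos H₀ = −tan(+78.0°) tan(-21.900°) = 1.8912 ≥ 1 ⇒ polar night, H₀ = 0 and Q̄ = 0.

Q̄ ≈ 0.00 W/m²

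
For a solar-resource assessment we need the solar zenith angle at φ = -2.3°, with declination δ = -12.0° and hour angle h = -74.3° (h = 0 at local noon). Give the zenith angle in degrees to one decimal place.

cos θ_z = sin φ sin δ + cos φ cos δ cos h = 0.008344 + 0.264474 = 0.272818.
θ_z = arccos(0.272818) = 74.2°.

θ_z = 74.2°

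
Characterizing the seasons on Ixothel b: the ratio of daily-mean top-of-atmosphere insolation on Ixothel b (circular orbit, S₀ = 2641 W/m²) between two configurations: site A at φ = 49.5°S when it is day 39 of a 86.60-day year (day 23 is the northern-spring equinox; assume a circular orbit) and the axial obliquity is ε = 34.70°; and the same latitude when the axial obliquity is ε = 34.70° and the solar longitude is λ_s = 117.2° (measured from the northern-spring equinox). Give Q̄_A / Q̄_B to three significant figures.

— Configuration A (φ=-49.5°):
Solar longitude: λ_s = 360° × (39 − 23)/86.60 = 66.513°.
sin δ = sin 34.70° × sin 66.513° = 0.52211, so δ = +31.474°.
cos H₀ = −tan(-49.5°) tan(+31.474°) = 0.7168, H₀ = 0.7716 rad.
Bracket: H₀ sin φ sin δ + cos φ cos δ sin H₀ = 0.7716×-0.76041×0.52211 + 0.64945×0.85288×0.69731 = -0.306339 + 0.386242 = 0.079903.
Q̄ = (S₀/π) × [bracket] = (2641/π) × 0.079903 = 67.171 W/m².
— Configuration B (φ=-49.5°):
Solar declination: sin δ = sin ε · sin λ_s = sin 34.70° × sin 117.2° = 0.50633, so δ = +30.419°.
cos H₀ = −tan(-49.5°) tan(+30.419°) = 0.6875, H₀ = 0.8128 rad.
Bracket: H₀ sin φ sin δ + cos φ cos δ sin H₀ = 0.8128×-0.76041×0.50633 + 0.64945×0.86234×0.72621 = -0.312943 + 0.406712 = 0.093769.
Q̄ = (S₀/π) × [bracket] = (2641/π) × 0.093769 = 78.828 W/m².
Ratio Q̄_A / Q̄_B = 67.171 / 78.828 = 0.8521.

Q̄_A / Q̄_B ≈ 0.852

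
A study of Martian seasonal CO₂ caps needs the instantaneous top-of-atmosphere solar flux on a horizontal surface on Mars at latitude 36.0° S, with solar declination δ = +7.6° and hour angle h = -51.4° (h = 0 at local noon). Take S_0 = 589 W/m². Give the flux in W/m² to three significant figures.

cos θ_z = sin ϕ sin δ + cos ϕ cos δ cos h = -0.077738 + 0.500295 = 0.422557.
Flux = S_0 · cos θ_z = 589 × 0.422557 = 248.9 W/m².

249 W/m²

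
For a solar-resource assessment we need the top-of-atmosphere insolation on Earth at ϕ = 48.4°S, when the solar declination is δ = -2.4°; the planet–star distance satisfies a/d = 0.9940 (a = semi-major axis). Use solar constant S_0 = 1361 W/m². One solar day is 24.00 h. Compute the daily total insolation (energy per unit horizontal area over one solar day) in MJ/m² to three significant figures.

cos h₀ = −tan(-48.4°) tan(-2.400°) = -0.0472, h₀ = 1.6180 rad.
Bracket: h₀ sin ϕ sin δ + cos ϕ cos δ sin h₀ = 1.6180×-0.74780×-0.04188 + 0.66393×0.99912×0.99889 = 0.050672 + 0.662609 = 0.713281.
Inverse-square distance factor (a/d)² = 0.9940² = 0.988036.
Q̄ = (S_0/π) × 0.988036 × [bracket] = (1361/π) × 0.988036 × 0.713281 = 305.31 W/m².
Daily total = Q̄ × 24.00 h × 3600 s/h = 305.31 × 24.00 × 3600 / 10⁶ = 26.38 MJ/m².

26.4 MJ/m²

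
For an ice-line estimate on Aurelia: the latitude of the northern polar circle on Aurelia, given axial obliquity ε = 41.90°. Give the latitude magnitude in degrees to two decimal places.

The polar circle is the lowest latitude that experiences at least one full rotation of continuous daylight at the northern-summer solstice; it lies at |φ| = 90° − ε = 90° − 41.90° = 48.10°.

48.10°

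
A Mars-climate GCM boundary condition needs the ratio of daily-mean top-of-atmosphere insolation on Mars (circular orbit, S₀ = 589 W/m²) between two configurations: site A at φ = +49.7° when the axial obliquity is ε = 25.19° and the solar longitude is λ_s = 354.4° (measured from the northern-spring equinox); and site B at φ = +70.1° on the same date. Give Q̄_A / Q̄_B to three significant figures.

— Configuration A (φ=+49.7°):
Solar declination: sin δ = sin ε · sin λ_s = sin 25.19° × sin 354.4° = -0.04153, so δ = -2.380°.
cos H₀ = −tan(+49.7°) tan(-2.380°) = 0.0490, H₀ = 1.5218 rad.
Bracket: H₀ sin φ sin δ + cos φ cos δ sin H₀ = 1.5218×0.76267×-0.04153 + 0.64679×0.99914×0.99880 = -0.048201 + 0.645458 = 0.597257.
Q̄ = (S₀/π) × [bracket] = (589/π) × 0.597257 = 111.98 W/m².
— Configuration B (φ=+70.1°):
cos H₀ = −tan(+70.1°) tan(-2.380°) = 0.1148, H₀ = 1.4557 rad.
Bracket: H₀ sin φ sin δ + cos φ cos δ sin H₀ = 1.4557×0.94029×-0.04153 + 0.34038×0.99914×0.99338 = -0.056845 + 0.337836 = 0.280991.
Q̄ = (S₀/π) × [bracket] = (589/π) × 0.280991 = 52.681 W/m².
Ratio Q̄_A / Q̄_B = 111.98 / 52.681 = 2.126.

Q̄_A / Q̄_B ≈ 2.13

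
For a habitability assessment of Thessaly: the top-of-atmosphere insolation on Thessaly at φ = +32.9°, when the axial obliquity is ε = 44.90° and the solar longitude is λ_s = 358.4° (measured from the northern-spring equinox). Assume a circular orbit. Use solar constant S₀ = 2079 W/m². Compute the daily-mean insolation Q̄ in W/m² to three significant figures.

Solar declination: sin δ = sin ε · sin λ_s = sin 44.90° × sin 358.4° = -0.01971, so δ = -1.129°.
cos H₀ = −tan(+32.9°) tan(-1.129°) = 0.0128, H₀ = 1.5580 rad.
Bracket: H₀ sin φ sin δ + cos φ cos δ sin H₀ = 1.5580×0.54317×-0.01971 + 0.83962×0.99981×0.99992 = -0.016680 + 0.839393 = 0.822713.
Q̄ = (S₀/π) × [bracket] = (2079/π) × 0.822713 = 544.4 W/m².

Q̄ ≈ 544 W/m²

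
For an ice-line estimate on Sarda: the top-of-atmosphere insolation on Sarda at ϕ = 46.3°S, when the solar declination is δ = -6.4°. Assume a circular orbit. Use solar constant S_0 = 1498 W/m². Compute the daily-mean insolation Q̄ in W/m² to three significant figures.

cos h₀ = −tan(-46.3°) tan(-6.400°) = -0.1174, h₀ = 1.6884 rad.
Bracket: h₀ sin ϕ sin δ + cos ϕ cos δ sin h₀ = 1.6884×-0.72297×-0.11147 + 0.69088×0.99377×0.99309 = 0.136067 + 0.681832 = 0.817899.
Q̄ = (S_0/π) × [bracket] = (1498/π) × 0.817899 = 390.0 W/m².

Q̄ ≈ 390 W/m²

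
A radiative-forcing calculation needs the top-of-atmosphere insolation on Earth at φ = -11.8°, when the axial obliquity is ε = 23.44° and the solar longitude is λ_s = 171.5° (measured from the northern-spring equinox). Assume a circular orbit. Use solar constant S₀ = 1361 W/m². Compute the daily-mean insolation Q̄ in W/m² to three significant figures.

Solar declination: sin δ = sin ε · sin λ_s = sin 23.44° × sin 171.5° = 0.05880, so δ = +3.371°.
cos H₀ = −tan(-11.8°) tan(+3.371°) = 0.0123, H₀ = 1.5585 rad.
Bracket: H₀ sin φ sin δ + cos φ cos δ sin H₀ = 1.5585×-0.20450×0.05880 + 0.97887×0.99827×0.99992 = -0.018740 + 0.977098 = 0.958358.
Q̄ = (S₀/π) × [bracket] = (1361/π) × 0.958358 = 415.2 W/m².

Q̄ ≈ 415 W/m²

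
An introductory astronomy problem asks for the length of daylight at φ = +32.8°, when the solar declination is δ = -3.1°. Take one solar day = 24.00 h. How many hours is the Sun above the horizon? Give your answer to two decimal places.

cos H₀ = −tan φ · tan δ = −tan(+32.8°) × tan(-3.100°) = 0.0349, so H₀ = 1.5359 rad = 88.00°.
Daylight = 2H₀/(2π) × 24.00 h = (1.5359/π) × 24.00 = 11.73 h.

11.73 h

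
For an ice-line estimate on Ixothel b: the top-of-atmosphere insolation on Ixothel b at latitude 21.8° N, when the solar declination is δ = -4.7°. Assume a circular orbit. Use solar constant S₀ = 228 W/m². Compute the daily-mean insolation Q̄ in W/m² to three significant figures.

cos H₀ = −tan(+21.8°) tan(-4.700°) = 0.0329, H₀ = 1.5379 rad.
Bracket: H₀ sin φ sin δ + cos φ cos δ sin H₀ = 1.5379×0.37137×-0.08194 + 0.92849×0.99664×0.99946 = -0.046798 + 0.924871 = 0.878073.
Q̄ = (S₀/π) × [bracket] = (228/π) × 0.878073 = 63.73 W/m².

Q̄ ≈ 63.7 W/m²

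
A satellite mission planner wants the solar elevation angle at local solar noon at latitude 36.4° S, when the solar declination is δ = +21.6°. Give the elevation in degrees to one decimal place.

32.0°

At local noon the hour angle is zero, so the zenith angle equals |ϕ − δ| = |-36.4° − (+21.600°)| = 58.000°.
Elevation = 90° − 58.000° = 32.0°.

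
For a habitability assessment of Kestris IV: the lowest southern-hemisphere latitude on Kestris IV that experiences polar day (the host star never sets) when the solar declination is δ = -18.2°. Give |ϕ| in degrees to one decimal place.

|ϕ| = 71.8°

Polar day requires cos h₀ = −tan ϕ tan δ ≤ −1, i.e. tan ϕ tan δ ≥ 1.
The boundary is |tan ϕ| · |tan δ| = 1, so |ϕ| = 90° − |δ| = 90° − 18.2° = 71.8° in the southern hemisphere.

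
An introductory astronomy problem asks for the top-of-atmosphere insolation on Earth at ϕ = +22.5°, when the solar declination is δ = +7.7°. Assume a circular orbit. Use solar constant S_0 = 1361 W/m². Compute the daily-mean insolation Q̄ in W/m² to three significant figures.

Q̄ ≈ 432 W/m²

cos h₀ = −tan(+22.5°) tan(+7.700°) = -0.0560, h₀ = 1.6268 rad.
Bracket: h₀ sin ϕ sin δ + cos ϕ cos δ sin h₀ = 1.6268×0.38268×0.13399 + 0.92388×0.99098×0.99843 = 0.083415 + 0.914109 = 0.997524.
Q̄ = (S_0/π) × [bracket] = (1361/π) × 0.997524 = 432.1 W/m².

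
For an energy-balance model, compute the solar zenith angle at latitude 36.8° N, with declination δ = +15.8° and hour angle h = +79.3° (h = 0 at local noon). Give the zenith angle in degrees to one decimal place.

cos θ_z = sin ϕ sin δ + cos ϕ cos δ cos h = 0.163102 + 0.143052 = 0.306154.
θ_z = arccos(0.306154) = 72.2°.

θ_z = 72.2°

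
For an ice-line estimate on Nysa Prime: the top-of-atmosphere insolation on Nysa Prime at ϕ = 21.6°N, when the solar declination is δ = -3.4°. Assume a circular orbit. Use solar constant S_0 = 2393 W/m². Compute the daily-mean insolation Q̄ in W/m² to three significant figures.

Q̄ ≈ 681 W/m²

cos h₀ = −tan(+21.6°) tan(-3.400°) = 0.0235, h₀ = 1.5473 rad.
Bracket: h₀ sin ϕ sin δ + cos ϕ cos δ sin h₀ = 1.5473×0.36812×-0.05931 + 0.92978×0.99824×0.99972 = -0.033783 + 0.927884 = 0.894101.
Q̄ = (S_0/π) × [bracket] = (2393/π) × 0.894101 = 681.1 W/m².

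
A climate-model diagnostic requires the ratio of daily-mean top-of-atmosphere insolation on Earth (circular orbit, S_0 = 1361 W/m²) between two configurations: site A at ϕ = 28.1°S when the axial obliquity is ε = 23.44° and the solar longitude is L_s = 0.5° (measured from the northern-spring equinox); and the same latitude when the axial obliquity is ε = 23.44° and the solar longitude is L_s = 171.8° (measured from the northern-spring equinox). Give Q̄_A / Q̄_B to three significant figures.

— Configuration A (ϕ=-28.1°):
Solar declination: sin δ = sin ε · sin L_s = sin 23.44° × sin 0.5° = 0.00347, so δ = +0.199°.
cos h₀ = −tan(-28.1°) tan(+0.199°) = 0.0019, h₀ = 1.5689 rad.
Bracket: h₀ sin ϕ sin δ + cos ϕ cos δ sin h₀ = 1.5689×-0.47101×0.00347 + 0.88213×0.99999×1.00000 = -0.002564 + 0.882121 = 0.879557.
Q̄ = (S_0/π) × [bracket] = (1361/π) × 0.879557 = 381.04 W/m².
— Configuration B (ϕ=-28.1°):
Solar declination: sin δ = sin ε · sin L_s = sin 23.44° × sin 171.8° = 0.05674, so δ = +3.252°.
cos h₀ = −tan(-28.1°) tan(+3.252°) = 0.0303, h₀ = 1.5404 rad.
Bracket: h₀ sin ϕ sin δ + cos ϕ cos δ sin h₀ = 1.5404×-0.47101×0.05674 + 0.88213×0.99839×0.99954 = -0.041167 + 0.880305 = 0.839138.
Q̄ = (S_0/π) × [bracket] = (1361/π) × 0.839138 = 363.53 W/m².
Ratio Q̄_A / Q̄_B = 381.04 / 363.53 = 1.048.

Q̄_A / Q̄_B ≈ 1.05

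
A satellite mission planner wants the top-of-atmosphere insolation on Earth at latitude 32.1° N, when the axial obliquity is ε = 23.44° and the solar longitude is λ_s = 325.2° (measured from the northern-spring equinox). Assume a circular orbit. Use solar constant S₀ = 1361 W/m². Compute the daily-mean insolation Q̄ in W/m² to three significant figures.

Solar declination: sin δ = sin ε · sin λ_s = sin 23.44° × sin 325.2° = -0.22702, so δ = -13.122°.
cos H₀ = −tan(+32.1°) tan(-13.122°) = 0.1462, H₀ = 1.4240 rad.
Bracket: H₀ sin φ sin δ + cos φ cos δ sin H₀ = 1.4240×0.53140×-0.22702 + 0.84712×0.97389×0.98925 = -0.171789 + 0.816133 = 0.644344.
Q̄ = (S₀/π) × [bracket] = (1361/π) × 0.644344 = 279.1 W/m².

Q̄ ≈ 279 W/m²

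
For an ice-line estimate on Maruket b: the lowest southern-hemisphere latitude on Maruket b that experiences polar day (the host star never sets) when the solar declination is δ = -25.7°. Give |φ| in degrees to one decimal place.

|φ| = 64.3°

Polar day requires cos H₀ = −tan φ tan δ ≤ −1, i.e. tan φ tan δ ≥ 1.
The boundary is |tan φ| · |tan δ| = 1, so |φ| = 90° − |δ| = 90° − 25.7° = 64.3° in the southern hemisphere.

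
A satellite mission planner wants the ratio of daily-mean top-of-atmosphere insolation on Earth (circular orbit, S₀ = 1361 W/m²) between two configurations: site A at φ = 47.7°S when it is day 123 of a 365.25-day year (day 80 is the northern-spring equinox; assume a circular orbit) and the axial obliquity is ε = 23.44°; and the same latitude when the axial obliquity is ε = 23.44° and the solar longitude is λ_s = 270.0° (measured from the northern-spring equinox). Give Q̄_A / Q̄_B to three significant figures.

Q̄_A / Q̄_B ≈ 0.319

— Configuration A (φ=-47.7°):
Solar longitude: λ_s = 360° × (123 − 80)/365.25 = 42.382°.
sin δ = sin 23.44° × sin 42.382° = 0.26814, so δ = +15.553°.
cos H₀ = −tan(-47.7°) tan(+15.553°) = 0.3059, H₀ = 1.2599 rad.
Bracket: H₀ sin φ sin δ + cos φ cos δ sin H₀ = 1.2599×-0.73963×0.26814 + 0.67301×0.96338×0.95207 = -0.249869 + 0.617288 = 0.367419.
Q̄ = (S₀/π) × [bracket] = (1361/π) × 0.367419 = 159.17 W/m².
— Configuration B (φ=-47.7°):
Solar declination: sin δ = sin ε · sin λ_s = sin 23.44° × sin 270.0° = -0.39779, so δ = -23.440°.
cos H₀ = −tan(-47.7°) tan(-23.440°) = -0.4765, H₀ = 2.0674 rad.
Bracket: H₀ sin φ sin δ + cos φ cos δ sin H₀ = 2.0674×-0.73963×-0.39779 + 0.67301×0.91748×0.87918 = 0.608265 + 0.542870 = 1.151135.
Q̄ = (S₀/π) × [bracket] = (1361/π) × 1.151135 = 498.69 W/m².
Ratio Q̄_A / Q̄_B = 159.17 / 498.69 = 0.3192.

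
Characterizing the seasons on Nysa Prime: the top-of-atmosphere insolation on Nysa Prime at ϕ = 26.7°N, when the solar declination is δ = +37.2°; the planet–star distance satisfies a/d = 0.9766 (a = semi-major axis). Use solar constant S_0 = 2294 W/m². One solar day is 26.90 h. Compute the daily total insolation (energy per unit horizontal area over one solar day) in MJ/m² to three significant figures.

80.3 MJ/m²

cos h₀ = −tan(+26.7°) tan(+37.200°) = -0.3818, h₀ = 1.9625 rad.
Bracket: h₀ sin ϕ sin δ + cos ϕ cos δ sin h₀ = 1.9625×0.44932×0.60460 + 0.89337×0.79653×0.92426 = 0.533131 + 0.657700 = 1.190831.
Inverse-square distance factor (a/d)² = 0.9766² = 0.953748.
Q̄ = (S_0/π) × 0.953748 × [bracket] = (2294/π) × 0.953748 × 1.190831 = 829.33 W/m².
Daily total = Q̄ × 26.90 h × 3600 s/h = 829.33 × 26.90 × 3600 / 10⁶ = 80.31 MJ/m².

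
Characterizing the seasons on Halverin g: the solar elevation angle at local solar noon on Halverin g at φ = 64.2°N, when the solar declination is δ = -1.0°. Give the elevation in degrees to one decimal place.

At local noon the hour angle is zero, so the zenith angle equals |φ − δ| = |+64.2° − (-1.000°)| = 65.200°.
Elevation = 90° − 65.200° = 24.8°.

24.8°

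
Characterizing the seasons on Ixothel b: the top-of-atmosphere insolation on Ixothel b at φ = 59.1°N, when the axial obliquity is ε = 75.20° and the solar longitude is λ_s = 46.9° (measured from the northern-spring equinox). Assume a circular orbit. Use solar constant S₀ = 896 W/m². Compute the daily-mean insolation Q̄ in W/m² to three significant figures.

Q̄ ≈ 543 W/m²

Solar declination: sin δ = sin ε · sin λ_s = sin 75.20° × sin 46.9° = 0.70594, so δ = +44.905°.
cos H₀ = −tan(+59.1°) tan(+44.905°) = -1.6654 ≤ −1 ⇒ polar day, H₀ = π.
Bracket: H₀ sin φ sin δ + cos φ cos δ sin H₀ = 3.1416×0.85806×0.70594 + 0.51354×0.70827×0.00000 = 1.902989 + 0.000000 = 1.902989.
Q̄ = (S₀/π) × [bracket] = (896/π) × 1.902989 = 542.7 W/m².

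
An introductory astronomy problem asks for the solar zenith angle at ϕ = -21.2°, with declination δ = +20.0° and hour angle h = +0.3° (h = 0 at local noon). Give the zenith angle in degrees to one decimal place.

cos θ_z = sin ϕ sin δ + cos ϕ cos δ cos h = -0.123683 + 0.876086 = 0.752403.
θ_z = arccos(0.752403) = 41.2°.

θ_z = 41.2°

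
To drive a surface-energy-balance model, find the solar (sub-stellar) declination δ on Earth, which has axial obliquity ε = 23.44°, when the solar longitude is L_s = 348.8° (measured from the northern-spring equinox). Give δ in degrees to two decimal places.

sin δ = sin ε · sin L_s = sin 23.44° × sin 348.8° = -0.077264.
δ = arcsin(-0.077264) = -4.43°.

δ = -4.43°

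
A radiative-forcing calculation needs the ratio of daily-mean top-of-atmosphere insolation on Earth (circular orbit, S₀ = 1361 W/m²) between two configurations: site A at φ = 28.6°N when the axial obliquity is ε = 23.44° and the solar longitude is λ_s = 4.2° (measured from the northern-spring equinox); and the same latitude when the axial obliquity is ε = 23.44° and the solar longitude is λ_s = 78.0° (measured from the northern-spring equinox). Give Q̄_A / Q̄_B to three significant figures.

Q̄_A / Q̄_B ≈ 0.801

— Configuration A (φ=+28.6°):
Solar declination: sin δ = sin ε · sin λ_s = sin 23.44° × sin 4.2° = 0.02913, so δ = +1.669°.
cos H₀ = −tan(+28.6°) tan(+1.669°) = -0.0159, H₀ = 1.5867 rad.
Bracket: H₀ sin φ sin δ + cos φ cos δ sin H₀ = 1.5867×0.47869×0.02913 + 0.87798×0.99958×0.99987 = 0.022125 + 0.877497 = 0.899622.
Q̄ = (S₀/π) × [bracket] = (1361/π) × 0.899622 = 389.73 W/m².
— Configuration B (φ=+28.6°):
Solar declination: sin δ = sin ε · sin λ_s = sin 23.44° × sin 78.0° = 0.38910, so δ = +22.898°.
cos H₀ = −tan(+28.6°) tan(+22.898°) = -0.2303, H₀ = 1.8032 rad.
Bracket: H₀ sin φ sin δ + cos φ cos δ sin H₀ = 1.8032×0.47869×0.38910 + 0.87798×0.92120×0.97312 = 0.335861 + 0.787055 = 1.122916.
Q̄ = (S₀/π) × [bracket] = (1361/π) × 1.122916 = 486.47 W/m².
Ratio Q̄_A / Q̄_B = 389.73 / 486.47 = 0.8011.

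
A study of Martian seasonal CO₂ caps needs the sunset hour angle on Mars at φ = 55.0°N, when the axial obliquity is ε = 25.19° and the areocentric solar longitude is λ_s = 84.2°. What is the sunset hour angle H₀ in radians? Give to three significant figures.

H₀ = 2.30 rad

sin δ = sin 25.19° × sin 84.2° = 0.42344, so δ = +25.052°.
cos H₀ = −tan φ · tan δ = −tan(+55.0°) × tan(+25.052°) = -0.6675, so H₀ = 2.3017 rad = 131.88°.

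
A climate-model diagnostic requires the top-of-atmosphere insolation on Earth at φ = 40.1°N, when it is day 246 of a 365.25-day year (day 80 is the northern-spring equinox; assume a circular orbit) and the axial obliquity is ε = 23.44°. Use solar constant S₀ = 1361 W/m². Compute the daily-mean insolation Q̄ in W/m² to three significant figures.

Solar longitude: λ_s = 360° × (246 − 80)/365.25 = 163.614°.
sin δ = sin 23.44° × sin 163.614° = 0.11222, so δ = +6.443°.
cos H₀ = −tan(+40.1°) tan(+6.443°) = -0.0951, H₀ = 1.6660 rad.
Bracket: H₀ sin φ sin δ + cos φ cos δ sin H₀ = 1.6660×0.64412×0.11222 + 0.76492×0.99368×0.99547 = 0.120424 + 0.756643 = 0.877067.
Q̄ = (S₀/π) × [bracket] = (1361/π) × 0.877067 = 380.0 W/m².

Q̄ ≈ 380 W/m²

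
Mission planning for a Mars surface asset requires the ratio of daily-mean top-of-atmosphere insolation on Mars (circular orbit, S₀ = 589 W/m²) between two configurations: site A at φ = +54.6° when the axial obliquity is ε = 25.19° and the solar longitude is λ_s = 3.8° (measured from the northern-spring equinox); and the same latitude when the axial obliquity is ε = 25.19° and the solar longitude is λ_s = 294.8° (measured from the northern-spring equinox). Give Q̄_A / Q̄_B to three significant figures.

Q̄_A / Q̄_B ≈ 4.55

— Configuration A (φ=+54.6°):
Solar declination: sin δ = sin ε · sin λ_s = sin 25.19° × sin 3.8° = 0.02821, so δ = +1.616°.
cos H₀ = −tan(+54.6°) tan(+1.616°) = -0.0397, H₀ = 1.6105 rad.
Bracket: H₀ sin φ sin δ + cos φ cos δ sin H₀ = 1.6105×0.81513×0.02821 + 0.57928×0.99960×0.99921 = 0.037033 + 0.578591 = 0.615624.
Q̄ = (S₀/π) × [bracket] = (589/π) × 0.615624 = 115.42 W/m².
— Configuration B (φ=+54.6°):
Solar declination: sin δ = sin ε · sin λ_s = sin 25.19° × sin 294.8° = -0.38637, so δ = -22.729°.
cos H₀ = −tan(+54.6°) tan(-22.729°) = 0.5894, H₀ = 0.9404 rad.
Bracket: H₀ sin φ sin δ + cos φ cos δ sin H₀ = 0.9404×0.81513×-0.38637 + 0.57928×0.92234×0.80781 = -0.296171 + 0.431607 = 0.135436.
Q̄ = (S₀/π) × [bracket] = (589/π) × 0.135436 = 25.392 W/m².
Ratio Q̄_A / Q̄_B = 115.42 / 25.392 = 4.546.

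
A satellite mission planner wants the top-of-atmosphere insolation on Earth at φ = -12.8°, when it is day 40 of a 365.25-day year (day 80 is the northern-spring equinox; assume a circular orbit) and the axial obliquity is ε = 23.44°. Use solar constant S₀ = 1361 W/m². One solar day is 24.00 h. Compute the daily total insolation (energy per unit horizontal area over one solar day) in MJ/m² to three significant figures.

Solar longitude: λ_s = 360° × (40 − 80)/365.25 = -39.425°, i.e. -39.425° + 360° = 320.575°.
sin δ = sin 23.44° × sin 320.575° = -0.25262, so δ = -14.633°.
cos H₀ = −tan(-12.8°) tan(-14.633°) = -0.0593, H₀ = 1.6301 rad.
Bracket: H₀ sin φ sin δ + cos φ cos δ sin H₀ = 1.6301×-0.22155×-0.25262 + 0.97515×0.96756×0.99824 = 0.091233 + 0.941856 = 1.033089.
Q̄ = (S₀/π) × [bracket] = (1361/π) × 1.033089 = 447.55 W/m².
Daily total = Q̄ × 24.00 h × 3600 s/h = 447.55 × 24.00 × 3600 / 10⁶ = 38.67 MJ/m².

38.7 MJ/m²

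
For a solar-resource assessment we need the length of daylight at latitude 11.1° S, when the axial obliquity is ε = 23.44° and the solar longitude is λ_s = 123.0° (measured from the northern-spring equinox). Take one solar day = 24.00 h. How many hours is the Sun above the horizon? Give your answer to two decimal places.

Solar declination: sin δ = sin ε · sin λ_s = sin 23.44° × sin 123.0° = 0.33361, so δ = +19.488°.
cos H₀ = −tan φ · tan δ = −tan(-11.1°) × tan(+19.488°) = 0.0694, so H₀ = 1.5013 rad = 86.02°.
Daylight = 2H₀/(2π) × 24.00 h = (1.5013/π) × 24.00 = 11.47 h.

11.47 h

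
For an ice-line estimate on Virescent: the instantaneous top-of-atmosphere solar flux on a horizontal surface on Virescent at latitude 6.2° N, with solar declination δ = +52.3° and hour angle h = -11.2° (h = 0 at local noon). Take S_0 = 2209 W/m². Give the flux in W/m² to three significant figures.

cos θ_z = sin ϕ sin δ + cos ϕ cos δ cos h = 0.085452 + 0.596372 = 0.681824.
Flux = S_0 · cos θ_z = 2209 × 0.681824 = 1506 W/m².

1.51e+03 W/m²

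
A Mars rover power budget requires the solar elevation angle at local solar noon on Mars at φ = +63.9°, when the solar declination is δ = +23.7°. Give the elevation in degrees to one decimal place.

At local noon the hour angle is zero, so the zenith angle equals |φ − δ| = |+63.9° − (+23.700°)| = 40.200°.
Elevation = 90° − 40.200° = 49.8°.

49.8°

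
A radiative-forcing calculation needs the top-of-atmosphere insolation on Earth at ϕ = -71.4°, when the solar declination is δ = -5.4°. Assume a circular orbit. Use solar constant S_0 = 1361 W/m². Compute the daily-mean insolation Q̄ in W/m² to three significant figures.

cos h₀ = −tan(-71.4°) tan(-5.400°) = -0.2809, h₀ = 1.8555 rad.
Bracket: h₀ sin ϕ sin δ + cos ϕ cos δ sin h₀ = 1.8555×-0.94777×-0.09411 + 0.31896×0.99556×0.95974 = 0.165501 + 0.304760 = 0.470261.
Q̄ = (S_0/π) × [bracket] = (1361/π) × 0.470261 = 203.7 W/m².

Q̄ ≈ 204 W/m²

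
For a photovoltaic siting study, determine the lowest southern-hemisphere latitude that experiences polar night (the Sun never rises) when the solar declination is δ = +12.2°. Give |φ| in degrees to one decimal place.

|φ| = 77.8°

Polar night requires cos H₀ = −tan φ tan δ ≥ 1, i.e. tan φ tan δ ≤ −1.
The boundary is |tan φ| · |tan δ| = 1, so |φ| = 90° − |δ| = 90° − 12.2° = 77.8° in the southern hemisphere.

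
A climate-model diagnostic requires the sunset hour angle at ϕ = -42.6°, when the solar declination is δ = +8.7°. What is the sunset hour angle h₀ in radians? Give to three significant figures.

cos h₀ = −tan ϕ · tan δ = −tan(-42.6°) × tan(+8.700°) = 0.1407, so h₀ = 1.4296 rad = 81.91°.

h₀ = 1.43 rad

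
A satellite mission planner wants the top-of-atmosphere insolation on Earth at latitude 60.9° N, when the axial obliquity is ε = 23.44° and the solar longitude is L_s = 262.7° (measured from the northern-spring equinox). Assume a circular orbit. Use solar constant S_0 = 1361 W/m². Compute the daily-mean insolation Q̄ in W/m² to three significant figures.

Q̄ ≈ 20.2 W/m²

Solar declination: sin δ = sin ε · sin L_s = sin 23.44° × sin 262.7° = -0.39456, so δ = -23.239°.
cos h₀ = −tan(+60.9°) tan(-23.239°) = 0.7715, h₀ = 0.6896 rad.
Bracket: h₀ sin ϕ sin δ + cos ϕ cos δ sin h₀ = 0.6896×0.87377×-0.39456 + 0.48634×0.91887×0.63625 = -0.237743 + 0.284329 = 0.046586.
Q̄ = (S_0/π) × [bracket] = (1361/π) × 0.046586 = 20.18 W/m².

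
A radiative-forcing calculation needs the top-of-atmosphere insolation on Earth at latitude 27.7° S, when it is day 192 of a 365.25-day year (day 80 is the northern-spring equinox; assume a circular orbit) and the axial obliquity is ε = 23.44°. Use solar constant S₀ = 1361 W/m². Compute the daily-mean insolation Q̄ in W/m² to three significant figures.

Solar longitude: λ_s = 360° × (192 − 80)/365.25 = 110.390°.
sin δ = sin 23.44° × sin 110.390° = 0.37286, so δ = +21.892°.
cos H₀ = −tan(-27.7°) tan(+21.892°) = 0.2110, H₀ = 1.3582 rad.
Bracket: H₀ sin φ sin δ + cos φ cos δ sin H₀ = 1.3582×-0.46484×0.37286 + 0.88539×0.92789×0.97749 = -0.235404 + 0.803052 = 0.567648.
Q̄ = (S₀/π) × [bracket] = (1361/π) × 0.567648 = 245.9 W/m².

Q̄ ≈ 246 W/m²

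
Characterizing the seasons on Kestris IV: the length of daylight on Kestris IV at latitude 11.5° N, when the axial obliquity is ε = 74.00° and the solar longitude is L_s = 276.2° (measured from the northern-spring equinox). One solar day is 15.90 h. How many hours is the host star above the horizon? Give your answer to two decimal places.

Solar declination: sin δ = sin ε · sin L_s = sin 74.00° × sin 276.2° = -0.95564, so δ = -72.870°.
cos h₀ = −tan ϕ · tan δ = −tan(+11.5°) × tan(-72.870°) = 0.6601, so h₀ = 0.8498 rad = 48.69°.
Daylight = 2h₀/(2π) × 15.90 h = (0.8498/π) × 15.90 = 4.30 h.

4.30 h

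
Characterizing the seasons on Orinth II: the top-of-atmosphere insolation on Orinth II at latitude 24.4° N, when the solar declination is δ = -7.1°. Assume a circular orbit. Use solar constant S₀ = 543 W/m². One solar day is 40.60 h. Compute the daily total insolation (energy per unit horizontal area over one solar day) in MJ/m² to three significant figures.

20.8 MJ/m²

cos H₀ = −tan(+24.4°) tan(-7.100°) = 0.0565, H₀ = 1.5143 rad.
Bracket: H₀ sin φ sin δ + cos φ cos δ sin H₀ = 1.5143×0.41310×-0.12360 + 0.91068×0.99233×0.99840 = -0.077319 + 0.902249 = 0.824930.
Q̄ = (S₀/π) × [bracket] = (543/π) × 0.824930 = 142.58 W/m².
Daily total = Q̄ × 40.60 h × 3600 s/h = 142.58 × 40.60 × 3600 / 10⁶ = 20.84 MJ/m².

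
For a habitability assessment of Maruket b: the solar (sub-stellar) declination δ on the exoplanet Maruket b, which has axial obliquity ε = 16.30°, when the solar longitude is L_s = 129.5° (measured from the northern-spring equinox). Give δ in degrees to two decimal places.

sin δ = sin ε · sin L_s = sin 16.30° × sin 129.5° = 0.216569.
δ = arcsin(0.216569) = +12.51°.

δ = +12.51°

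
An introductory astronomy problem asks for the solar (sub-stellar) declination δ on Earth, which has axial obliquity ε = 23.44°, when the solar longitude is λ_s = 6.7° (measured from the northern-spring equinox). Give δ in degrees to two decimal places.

sin δ = sin ε · sin λ_s = sin 23.44° × sin 6.7° = 0.046410.
δ = arcsin(0.046410) = +2.66°.

δ = +2.66°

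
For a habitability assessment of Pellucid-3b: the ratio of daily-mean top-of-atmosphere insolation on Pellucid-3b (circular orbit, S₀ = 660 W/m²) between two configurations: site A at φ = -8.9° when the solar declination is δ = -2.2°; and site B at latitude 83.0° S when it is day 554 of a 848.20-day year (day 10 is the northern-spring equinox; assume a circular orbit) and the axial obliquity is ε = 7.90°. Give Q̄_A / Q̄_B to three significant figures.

— Configuration A (φ=-8.9°):
cos H₀ = −tan(-8.9°) tan(-2.200°) = -0.0060, H₀ = 1.5768 rad.
Bracket: H₀ sin φ sin δ + cos φ cos δ sin H₀ = 1.5768×-0.15471×-0.03839 + 0.98796×0.99926×0.99998 = 0.009365 + 0.987209 = 0.996574.
Q̄ = (S₀/π) × [bracket] = (660/π) × 0.996574 = 209.36 W/m².
— Configuration B (φ=-83.0°):
Solar longitude: λ_s = 360° × (554 − 10)/848.20 = 230.889°.
sin δ = sin 7.90° × sin 230.889° = -0.10665, so δ = -6.122°.
cos H₀ = −tan(-83.0°) tan(-6.122°) = -0.8735, H₀ = 2.6332 rad.
Bracket: H₀ sin φ sin δ + cos φ cos δ sin H₀ = 2.6332×-0.99255×-0.10665 + 0.12187×0.99430×0.48674 = 0.278739 + 0.058981 = 0.337720.
Q̄ = (S₀/π) × [bracket] = (660/π) × 0.337720 = 70.950 W/m².
Ratio Q̄_A / Q̄_B = 209.36 / 70.950 = 2.951.

Q̄_A / Q̄_B ≈ 2.95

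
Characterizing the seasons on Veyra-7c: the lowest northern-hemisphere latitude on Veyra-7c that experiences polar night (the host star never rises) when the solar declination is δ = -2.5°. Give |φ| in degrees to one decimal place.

|φ| = 87.5°

Polar night requires cos H₀ = −tan φ tan δ ≥ 1, i.e. tan φ tan δ ≤ −1.
The boundary is |tan φ| · |tan δ| = 1, so |φ| = 90° − |δ| = 90° − 2.5° = 87.5° in the northern hemisphere.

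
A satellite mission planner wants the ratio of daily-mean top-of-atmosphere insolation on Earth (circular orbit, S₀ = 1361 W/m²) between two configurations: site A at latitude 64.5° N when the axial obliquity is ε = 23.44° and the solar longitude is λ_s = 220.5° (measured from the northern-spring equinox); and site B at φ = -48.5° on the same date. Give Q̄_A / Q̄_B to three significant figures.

Q̄_A / Q̄_B ≈ 0.120

— Configuration A (φ=+64.5°):
Solar declination: sin δ = sin ε · sin λ_s = sin 23.44° × sin 220.5° = -0.25834, so δ = -14.972°.
cos H₀ = −tan(+64.5°) tan(-14.972°) = 0.5607, H₀ = 0.9756 rad.
Bracket: H₀ sin φ sin δ + cos φ cos δ sin H₀ = 0.9756×0.90259×-0.25834 + 0.43051×0.96605×0.82805 = -0.227486 + 0.344381 = 0.116895.
Q̄ = (S₀/π) × [bracket] = (1361/π) × 0.116895 = 50.641 W/m².
— Configuration B (φ=-48.5°):
cos H₀ = −tan(-48.5°) tan(-14.972°) = -0.3023, H₀ = 1.8779 rad.
Bracket: H₀ sin φ sin δ + cos φ cos δ sin H₀ = 1.8779×-0.74896×-0.25834 + 0.66262×0.96605×0.95322 = 0.363348 + 0.610179 = 0.973527.
Q̄ = (S₀/π) × [bracket] = (1361/π) × 0.973527 = 421.75 W/m².
Ratio Q̄_A / Q̄_B = 50.641 / 421.75 = 0.1201.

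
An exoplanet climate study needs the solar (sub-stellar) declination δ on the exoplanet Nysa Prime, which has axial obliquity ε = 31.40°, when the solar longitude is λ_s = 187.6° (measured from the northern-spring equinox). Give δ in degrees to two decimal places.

δ = -3.95°

sin δ = sin ε · sin λ_s = sin 31.40° × sin 187.6° = -0.068907.
δ = arcsin(-0.068907) = -3.95°.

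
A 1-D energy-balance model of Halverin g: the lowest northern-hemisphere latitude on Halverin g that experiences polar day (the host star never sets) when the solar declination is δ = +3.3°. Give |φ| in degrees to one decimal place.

Polar day requires cos H₀ = −tan φ tan δ ≤ −1, i.e. tan φ tan δ ≥ 1.
The boundary is |tan φ| · |tan δ| = 1, so |φ| = 90° − |δ| = 90° − 3.3° = 86.7° in the northern hemisphere.

|φ| = 86.7°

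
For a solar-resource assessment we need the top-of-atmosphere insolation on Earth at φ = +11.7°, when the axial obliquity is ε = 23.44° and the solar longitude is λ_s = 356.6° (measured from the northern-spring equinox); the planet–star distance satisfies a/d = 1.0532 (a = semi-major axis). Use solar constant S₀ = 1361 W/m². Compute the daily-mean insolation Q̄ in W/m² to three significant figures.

Q̄ ≈ 467 W/m²

Solar declination: sin δ = sin ε · sin λ_s = sin 23.44° × sin 356.6° = -0.02359, so δ = -1.352°.
cos H₀ = −tan(+11.7°) tan(-1.352°) = 0.0049, H₀ = 1.5659 rad.
Bracket: H₀ sin φ sin δ + cos φ cos δ sin H₀ = 1.5659×0.20279×-0.02359 + 0.97922×0.99972×0.99999 = -0.007491 + 0.978936 = 0.971445.
Inverse-square distance factor (a/d)² = 1.0532² = 1.109230.
Q̄ = (S₀/π) × 1.109230 × [bracket] = (1361/π) × 1.109230 × 0.971445 = 466.8 W/m².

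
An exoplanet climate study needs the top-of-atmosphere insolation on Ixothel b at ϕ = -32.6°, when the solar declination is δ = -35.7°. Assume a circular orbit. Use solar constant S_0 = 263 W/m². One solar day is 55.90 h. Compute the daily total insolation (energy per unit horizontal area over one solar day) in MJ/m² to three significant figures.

21.1 MJ/m²

cos h₀ = −tan(-32.6°) tan(-35.700°) = -0.4595, h₀ = 2.0483 rad.
Bracket: h₀ sin ϕ sin δ + cos ϕ cos δ sin h₀ = 2.0483×-0.53877×-0.58354 + 0.84245×0.81208×0.88815 = 0.643973 + 0.607616 = 1.251589.
Q̄ = (S_0/π) × [bracket] = (263/π) × 1.251589 = 104.78 W/m².
Daily total = Q̄ × 55.90 h × 3600 s/h = 104.78 × 55.90 × 3600 / 10⁶ = 21.09 MJ/m².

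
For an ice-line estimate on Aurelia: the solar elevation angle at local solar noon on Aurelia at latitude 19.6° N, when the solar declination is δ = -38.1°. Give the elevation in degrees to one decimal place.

At local noon the hour angle is zero, so the zenith angle equals |φ − δ| = |+19.6° − (-38.100°)| = 57.700°.
Elevation = 90° − 57.700° = 32.3°.

32.3°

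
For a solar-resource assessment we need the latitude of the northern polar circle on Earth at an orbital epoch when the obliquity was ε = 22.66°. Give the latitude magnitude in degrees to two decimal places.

The polar circle is the lowest latitude that experiences at least one full rotation of continuous daylight at the northern-summer solstice; it lies at |φ| = 90° − ε = 90° − 22.66° = 67.34°.

67.34°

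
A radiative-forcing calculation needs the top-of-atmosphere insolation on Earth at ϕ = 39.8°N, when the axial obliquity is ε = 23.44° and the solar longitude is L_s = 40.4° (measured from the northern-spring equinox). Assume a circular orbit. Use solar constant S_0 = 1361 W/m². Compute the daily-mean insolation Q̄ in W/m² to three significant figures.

Solar declination: sin δ = sin ε · sin L_s = sin 23.44° × sin 40.4° = 0.25781, so δ = +14.940°.
cos h₀ = −tan(+39.8°) tan(+14.940°) = -0.2223, h₀ = 1.7950 rad.
Bracket: h₀ sin ϕ sin δ + cos ϕ cos δ sin h₀ = 1.7950×0.64011×0.25781 + 0.76828×0.96619×0.97497 = 0.296223 + 0.723725 = 1.019948.
Q̄ = (S_0/π) × [bracket] = (1361/π) × 1.019948 = 441.9 W/m².

Q̄ ≈ 442 W/m²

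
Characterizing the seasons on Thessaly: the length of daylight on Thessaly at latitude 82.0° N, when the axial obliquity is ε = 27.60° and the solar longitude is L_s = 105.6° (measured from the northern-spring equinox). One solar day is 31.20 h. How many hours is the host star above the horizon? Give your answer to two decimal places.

Solar declination: sin δ = sin ε · sin L_s = sin 27.60° × sin 105.6° = 0.44623, so δ = +26.502°.
Sunrise equation: cos h₀ = −tan ϕ · tan δ = -3.5479 ≤ −1, so the host star never sets (polar day) and h₀ = π.
Daylight = 2h₀/(2π) × 31.20 h = (3.1416/π) × 31.20 = 31.20 h.

31.20 h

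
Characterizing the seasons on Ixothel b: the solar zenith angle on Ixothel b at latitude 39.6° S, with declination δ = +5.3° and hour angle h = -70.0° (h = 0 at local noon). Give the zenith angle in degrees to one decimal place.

cos θ_z = sin φ sin δ + cos φ cos δ cos h = -0.058879 + 0.262404 = 0.203525.
θ_z = arccos(0.203525) = 78.3°.

θ_z = 78.3°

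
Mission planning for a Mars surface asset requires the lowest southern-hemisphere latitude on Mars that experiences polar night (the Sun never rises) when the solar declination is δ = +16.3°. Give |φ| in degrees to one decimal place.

|φ| = 73.7°

Polar night requires cos H₀ = −tan φ tan δ ≥ 1, i.e. tan φ tan δ ≤ −1.
The boundary is |tan φ| · |tan δ| = 1, so |φ| = 90° − |δ| = 90° − 16.3° = 73.7° in the southern hemisphere.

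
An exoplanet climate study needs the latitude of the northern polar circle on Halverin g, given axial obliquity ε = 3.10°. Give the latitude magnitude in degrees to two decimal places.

The polar circle is the lowest latitude that experiences at least one full rotation of continuous daylight at the northern-summer solstice; it lies at |φ| = 90° − ε = 90° − 3.10° = 86.90°.

86.90°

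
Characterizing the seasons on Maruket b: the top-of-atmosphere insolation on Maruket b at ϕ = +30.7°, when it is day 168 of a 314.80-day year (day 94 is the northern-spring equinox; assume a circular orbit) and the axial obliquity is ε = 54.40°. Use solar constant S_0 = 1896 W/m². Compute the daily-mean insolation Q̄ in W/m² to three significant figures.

Solar longitude: L_s = 360° × (168 − 94)/314.80 = 84.625°.
sin δ = sin 54.40° × sin 84.625° = 0.80953, so δ = +54.050°.
cos h₀ = −tan(+30.7°) tan(+54.050°) = -0.8187, h₀ = 2.5300 rad.
Bracket: h₀ sin ϕ sin δ + cos ϕ cos δ sin h₀ = 2.5300×0.51054×0.80953 + 0.85985×0.58708×0.57418 = 1.045643 + 0.289846 = 1.335489.
Q̄ = (S_0/π) × [bracket] = (1896/π) × 1.335489 = 806.0 W/m².

Q̄ ≈ 806 W/m²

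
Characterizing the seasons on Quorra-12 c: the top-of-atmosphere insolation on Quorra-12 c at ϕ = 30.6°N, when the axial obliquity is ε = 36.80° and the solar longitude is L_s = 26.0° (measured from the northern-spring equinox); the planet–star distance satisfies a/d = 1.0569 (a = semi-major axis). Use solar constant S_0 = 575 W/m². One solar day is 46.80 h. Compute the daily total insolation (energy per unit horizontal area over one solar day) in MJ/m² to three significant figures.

Solar declination: sin δ = sin ε · sin L_s = sin 36.80° × sin 26.0° = 0.26259, so δ = +15.224°.
cos h₀ = −tan(+30.6°) tan(+15.224°) = -0.1609, h₀ = 1.7324 rad.
Bracket: h₀ sin ϕ sin δ + cos ϕ cos δ sin h₀ = 1.7324×0.50904×0.26259 + 0.86074×0.96491×0.98696 = 0.231568 + 0.819706 = 1.051274.
Inverse-square distance factor (a/d)² = 1.0569² = 1.117038.
Q̄ = (S_0/π) × 1.117038 × [bracket] = (575/π) × 1.117038 × 1.051274 = 214.93 W/m².
Daily total = Q̄ × 46.80 h × 3600 s/h = 214.93 × 46.80 × 3600 / 10⁶ = 36.21 MJ/m².

36.2 MJ/m²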